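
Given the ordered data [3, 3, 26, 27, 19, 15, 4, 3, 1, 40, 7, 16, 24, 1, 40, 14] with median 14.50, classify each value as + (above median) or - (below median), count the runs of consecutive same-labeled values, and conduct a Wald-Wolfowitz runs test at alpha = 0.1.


Step 1: Compute median = 14.50; label A = above, B = below.
Labels in order: BBAAAABBBABAABAB  (n_A = 8, n_B = 8)
Step 2: Count runs R = 9.
Step 3: Under H0 (random ordering), E[R] = 2*n_A*n_B/(n_A+n_B) + 1 = 2*8*8/16 + 1 = 9.0000.
        Var[R] = 2*n_A*n_B*(2*n_A*n_B - n_A - n_B) / ((n_A+n_B)^2 * (n_A+n_B-1)) = 14336/3840 = 3.7333.
        SD[R] = 1.9322.
Step 4: R = E[R], so z = 0 with no continuity correction.
Step 5: Two-sided p-value via normal approximation = 2*(1 - Phi(|z|)) = 1.000000.
Step 6: alpha = 0.1. fail to reject H0.

R = 9, z = 0.0000, p = 1.000000, fail to reject H0.


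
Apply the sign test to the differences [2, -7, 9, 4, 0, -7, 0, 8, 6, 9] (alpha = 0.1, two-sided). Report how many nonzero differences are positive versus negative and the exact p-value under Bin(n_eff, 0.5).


Step 1: Discard zero differences. Original n = 10; n_eff = number of nonzero differences = 8.
Nonzero differences (with sign): +2, -7, +9, +4, -7, +8, +6, +9
Step 2: Count signs: positive = 6, negative = 2.
Step 3: Under H0: P(positive) = 0.5, so the number of positives S ~ Bin(8, 0.5).
Step 4: Two-sided exact p-value = sum of Bin(8,0.5) probabilities at or below the observed probability = 0.289062.
Step 5: alpha = 0.1. fail to reject H0.

n_eff = 8, pos = 6, neg = 2, p = 0.289062, fail to reject H0.


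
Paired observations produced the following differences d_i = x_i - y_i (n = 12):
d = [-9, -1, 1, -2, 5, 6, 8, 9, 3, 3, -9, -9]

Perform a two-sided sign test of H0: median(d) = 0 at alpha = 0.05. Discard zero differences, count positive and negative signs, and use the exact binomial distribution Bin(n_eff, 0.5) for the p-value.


Step 1: Discard zero differences. Original n = 12; n_eff = number of nonzero differences = 12.
Nonzero differences (with sign): -9, -1, +1, -2, +5, +6, +8, +9, +3, +3, -9, -9
Step 2: Count signs: positive = 7, negative = 5.
Step 3: Under H0: P(positive) = 0.5, so the number of positives S ~ Bin(12, 0.5).
Step 4: Two-sided exact p-value = sum of Bin(12,0.5) probabilities at or below the observed probability = 0.774414.
Step 5: alpha = 0.05. fail to reject H0.

n_eff = 12, pos = 7, neg = 5, p = 0.774414, fail to reject H0.


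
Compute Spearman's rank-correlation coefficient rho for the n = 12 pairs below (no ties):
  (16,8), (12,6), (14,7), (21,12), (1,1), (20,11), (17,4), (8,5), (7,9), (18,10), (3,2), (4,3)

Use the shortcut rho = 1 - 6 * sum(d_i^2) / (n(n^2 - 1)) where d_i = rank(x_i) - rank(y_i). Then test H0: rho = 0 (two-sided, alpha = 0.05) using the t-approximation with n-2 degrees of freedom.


Step 1: Rank x and y separately (midranks; no ties here).
rank(x): 16->8, 12->6, 14->7, 21->12, 1->1, 20->11, 17->9, 8->5, 7->4, 18->10, 3->2, 4->3
rank(y): 8->8, 6->6, 7->7, 12->12, 1->1, 11->11, 4->4, 5->5, 9->9, 10->10, 2->2, 3->3
Step 2: d_i = R_x(i) - R_y(i); compute d_i^2.
  (8-8)^2=0, (6-6)^2=0, (7-7)^2=0, (12-12)^2=0, (1-1)^2=0, (11-11)^2=0, (9-4)^2=25, (5-5)^2=0, (4-9)^2=25, (10-10)^2=0, (2-2)^2=0, (3-3)^2=0
sum(d^2) = 50.
Step 3: rho = 1 - 6*50 / (12*(12^2 - 1)) = 1 - 300/1716 = 0.825175.
Step 4: Under H0, t = rho * sqrt((n-2)/(1-rho^2)) = 4.6195 ~ t(10).
Step 5: Two-sided p-value from the t-distribution with 10 df = 0.000951.
Step 6: alpha = 0.05. reject H0.

rho = 0.8252, p = 0.000951, reject H0 at alpha = 0.05.


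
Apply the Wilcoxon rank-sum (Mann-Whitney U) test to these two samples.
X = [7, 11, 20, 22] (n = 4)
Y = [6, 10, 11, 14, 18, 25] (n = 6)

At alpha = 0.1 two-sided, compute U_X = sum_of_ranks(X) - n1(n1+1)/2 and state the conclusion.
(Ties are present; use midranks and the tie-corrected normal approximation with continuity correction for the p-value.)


Step 1: Combine and sort all 10 observations; assign midranks.
sorted (value, group): (6,Y), (7,X), (10,Y), (11,X), (11,Y), (14,Y), (18,Y), (20,X), (22,X), (25,Y)
ranks: 6->1, 7->2, 10->3, 11->4.5, 11->4.5, 14->6, 18->7, 20->8, 22->9, 25->10
Step 2: Rank sum for X: R1 = 2 + 4.5 + 8 + 9 = 23.5.
Step 3: U_X = R1 - n1(n1+1)/2 = 23.5 - 4*5/2 = 23.5 - 10 = 13.5.
       U_Y = n1*n2 - U_X = 24 - 13.5 = 10.5.
Step 4: Ties are present, so use the tie-corrected normal approximation (with continuity correction) for the p-value.
Step 5: p-value = 0.830664; compare to alpha = 0.1. fail to reject H0.

U_X = 13.5, p = 0.830664, fail to reject H0 at alpha = 0.1.


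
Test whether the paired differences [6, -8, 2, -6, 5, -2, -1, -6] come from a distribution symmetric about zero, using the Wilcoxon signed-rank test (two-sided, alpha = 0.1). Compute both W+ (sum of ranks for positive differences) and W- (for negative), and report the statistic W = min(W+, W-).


Step 1: Drop any zero differences (none here) and take |d_i|.
|d| = [6, 8, 2, 6, 5, 2, 1, 6]
Step 2: Midrank |d_i| (ties get averaged ranks).
ranks: |6|->6, |8|->8, |2|->2.5, |6|->6, |5|->4, |2|->2.5, |1|->1, |6|->6
Step 3: Attach original signs; sum ranks with positive sign and with negative sign.
W+ = 6 + 2.5 + 4 = 12.5
W- = 8 + 6 + 2.5 + 1 + 6 = 23.5
(Check: W+ + W- = 36 should equal n(n+1)/2 = 36.)
Step 4: Test statistic W = min(W+, W-) = 12.5.
Step 5: Ties in |d|, so use the tie-corrected normal approximation.
        E[W] = n(n+1)/4 = 8*9/4 = 18.
        Tie groups: |d|=2 (t=2), |d|=6 (t=3); sum(t^3 - t) = 30.
        Var[W] = n(n+1)(2n+1)/24 - sum(t^3-t)/48 = 1224/24 - 30/48 = 50.375.
        z = (W - E[W]) / sqrt(Var[W]) = (12.5 - 18) / 7.0975 = -0.7749.
        Two-sided p = 2*Phi(z) = 0.438389.
Step 6: alpha = 0.1. fail to reject H0.

W+ = 12.5, W- = 23.5, W = min = 12.5, p = 0.438389, fail to reject H0.


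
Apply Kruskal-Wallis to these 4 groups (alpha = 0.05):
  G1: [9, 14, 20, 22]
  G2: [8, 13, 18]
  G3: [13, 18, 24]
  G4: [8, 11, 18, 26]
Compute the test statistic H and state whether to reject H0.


Step 1: Combine all N = 14 observations and assign midranks.
sorted (value, group, rank): (8,G2,1.5), (8,G4,1.5), (9,G1,3), (11,G4,4), (13,G2,5.5), (13,G3,5.5), (14,G1,7), (18,G2,9), (18,G3,9), (18,G4,9), (20,G1,11), (22,G1,12), (24,G3,13), (26,G4,14)
Step 2: Sum ranks within each group.
R_1 = 33 (n_1 = 4)
R_2 = 16 (n_2 = 3)
R_3 = 27.5 (n_3 = 3)
R_4 = 28.5 (n_4 = 4)
Step 3: H = 12/(N(N+1)) * sum(R_i^2/n_i) - 3(N+1)
     = 12/(14*15) * (33^2/4 + 16^2/3 + 27.5^2/3 + 28.5^2/4) - 3*15
     = 0.057143 * 812.729 - 45
     = 1.441667.
Step 4: Ties present; correction factor C = 1 - 36/(14^3 - 14) = 0.986813. Corrected H = 1.441667 / 0.986813 = 1.460932.
Step 5: Under H0, H ~ chi^2(3); p-value = 0.691316.
Step 6: alpha = 0.05. fail to reject H0.

H = 1.4609, df = 3, p = 0.691316, fail to reject H0.


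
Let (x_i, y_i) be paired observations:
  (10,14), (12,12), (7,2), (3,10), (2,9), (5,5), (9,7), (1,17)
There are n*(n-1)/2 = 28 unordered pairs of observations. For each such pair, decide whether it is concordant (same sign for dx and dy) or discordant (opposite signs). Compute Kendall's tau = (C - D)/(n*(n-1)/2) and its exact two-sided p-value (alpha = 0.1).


Step 1: Enumerate the 28 unordered pairs (i,j) with i<j and classify each by sign(x_j-x_i) * sign(y_j-y_i).
  (1,2):dx=+2,dy=-2->D; (1,3):dx=-3,dy=-12->C; (1,4):dx=-7,dy=-4->C; (1,5):dx=-8,dy=-5->C
  (1,6):dx=-5,dy=-9->C; (1,7):dx=-1,dy=-7->C; (1,8):dx=-9,dy=+3->D; (2,3):dx=-5,dy=-10->C
  (2,4):dx=-9,dy=-2->C; (2,5):dx=-10,dy=-3->C; (2,6):dx=-7,dy=-7->C; (2,7):dx=-3,dy=-5->C
  (2,8):dx=-11,dy=+5->D; (3,4):dx=-4,dy=+8->D; (3,5):dx=-5,dy=+7->D; (3,6):dx=-2,dy=+3->D
  (3,7):dx=+2,dy=+5->C; (3,8):dx=-6,dy=+15->D; (4,5):dx=-1,dy=-1->C; (4,6):dx=+2,dy=-5->D
  (4,7):dx=+6,dy=-3->D; (4,8):dx=-2,dy=+7->D; (5,6):dx=+3,dy=-4->D; (5,7):dx=+7,dy=-2->D
  (5,8):dx=-1,dy=+8->D; (6,7):dx=+4,dy=+2->C; (6,8):dx=-4,dy=+12->D; (7,8):dx=-8,dy=+10->D
Step 2: C = 13, D = 15, total pairs = 28.
Step 3: tau = (C - D)/(n(n-1)/2) = (13 - 15)/28 = -0.071429.
Step 4: Exact two-sided p-value (enumerate n! = 40320 permutations of y under H0): p = 0.904861.
Step 5: alpha = 0.1. fail to reject H0.

tau_b = -0.0714 (C=13, D=15), p = 0.904861, fail to reject H0.


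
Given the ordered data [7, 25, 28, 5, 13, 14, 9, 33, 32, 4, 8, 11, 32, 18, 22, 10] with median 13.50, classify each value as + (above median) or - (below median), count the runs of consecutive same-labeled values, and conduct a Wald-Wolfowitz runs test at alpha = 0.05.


Step 1: Compute median = 13.50; label A = above, B = below.
Labels in order: BAABBABAABBBAAAB  (n_A = 8, n_B = 8)
Step 2: Count runs R = 9.
Step 3: Under H0 (random ordering), E[R] = 2*n_A*n_B/(n_A+n_B) + 1 = 2*8*8/16 + 1 = 9.0000.
        Var[R] = 2*n_A*n_B*(2*n_A*n_B - n_A - n_B) / ((n_A+n_B)^2 * (n_A+n_B-1)) = 14336/3840 = 3.7333.
        SD[R] = 1.9322.
Step 4: R = E[R], so z = 0 with no continuity correction.
Step 5: Two-sided p-value via normal approximation = 2*(1 - Phi(|z|)) = 1.000000.
Step 6: alpha = 0.05. fail to reject H0.

R = 9, z = 0.0000, p = 1.000000, fail to reject H0.


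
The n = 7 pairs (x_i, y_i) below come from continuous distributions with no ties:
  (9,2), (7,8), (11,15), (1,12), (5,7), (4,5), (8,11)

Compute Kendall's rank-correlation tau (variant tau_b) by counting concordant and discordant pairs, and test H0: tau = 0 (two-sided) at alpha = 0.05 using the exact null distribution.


Step 1: Enumerate the 21 unordered pairs (i,j) with i<j and classify each by sign(x_j-x_i) * sign(y_j-y_i).
  (1,2):dx=-2,dy=+6->D; (1,3):dx=+2,dy=+13->C; (1,4):dx=-8,dy=+10->D; (1,5):dx=-4,dy=+5->D
  (1,6):dx=-5,dy=+3->D; (1,7):dx=-1,dy=+9->D; (2,3):dx=+4,dy=+7->C; (2,4):dx=-6,dy=+4->D
  (2,5):dx=-2,dy=-1->C; (2,6):dx=-3,dy=-3->C; (2,7):dx=+1,dy=+3->C; (3,4):dx=-10,dy=-3->C
  (3,5):dx=-6,dy=-8->C; (3,6):dx=-7,dy=-10->C; (3,7):dx=-3,dy=-4->C; (4,5):dx=+4,dy=-5->D
  (4,6):dx=+3,dy=-7->D; (4,7):dx=+7,dy=-1->D; (5,6):dx=-1,dy=-2->C; (5,7):dx=+3,dy=+4->C
  (6,7):dx=+4,dy=+6->C
Step 2: C = 12, D = 9, total pairs = 21.
Step 3: tau = (C - D)/(n(n-1)/2) = (12 - 9)/21 = 0.142857.
Step 4: Exact two-sided p-value (enumerate n! = 5040 permutations of y under H0): p = 0.772619.
Step 5: alpha = 0.05. fail to reject H0.

tau_b = 0.1429 (C=12, D=9), p = 0.772619, fail to reject H0.


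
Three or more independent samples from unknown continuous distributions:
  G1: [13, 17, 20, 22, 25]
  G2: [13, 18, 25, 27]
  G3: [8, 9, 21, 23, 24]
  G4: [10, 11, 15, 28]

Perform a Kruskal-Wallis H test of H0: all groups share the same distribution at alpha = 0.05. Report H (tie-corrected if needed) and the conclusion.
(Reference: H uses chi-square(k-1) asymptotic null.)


Step 1: Combine all N = 18 observations and assign midranks.
sorted (value, group, rank): (8,G3,1), (9,G3,2), (10,G4,3), (11,G4,4), (13,G1,5.5), (13,G2,5.5), (15,G4,7), (17,G1,8), (18,G2,9), (20,G1,10), (21,G3,11), (22,G1,12), (23,G3,13), (24,G3,14), (25,G1,15.5), (25,G2,15.5), (27,G2,17), (28,G4,18)
Step 2: Sum ranks within each group.
R_1 = 51 (n_1 = 5)
R_2 = 47 (n_2 = 4)
R_3 = 41 (n_3 = 5)
R_4 = 32 (n_4 = 4)
Step 3: H = 12/(N(N+1)) * sum(R_i^2/n_i) - 3(N+1)
     = 12/(18*19) * (51^2/5 + 47^2/4 + 41^2/5 + 32^2/4) - 3*19
     = 0.035088 * 1664.65 - 57
     = 1.408772.
Step 4: Ties present; correction factor C = 1 - 12/(18^3 - 18) = 0.997936. Corrected H = 1.408772 / 0.997936 = 1.411686.
Step 5: Under H0, H ~ chi^2(3); p-value = 0.702798.
Step 6: alpha = 0.05. fail to reject H0.

H = 1.4117, df = 3, p = 0.702798, fail to reject H0.


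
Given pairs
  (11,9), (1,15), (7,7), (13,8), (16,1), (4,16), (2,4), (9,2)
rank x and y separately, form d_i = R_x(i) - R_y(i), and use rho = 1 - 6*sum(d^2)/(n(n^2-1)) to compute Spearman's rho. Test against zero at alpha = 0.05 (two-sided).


Step 1: Rank x and y separately (midranks; no ties here).
rank(x): 11->6, 1->1, 7->4, 13->7, 16->8, 4->3, 2->2, 9->5
rank(y): 9->6, 15->7, 7->4, 8->5, 1->1, 16->8, 4->3, 2->2
Step 2: d_i = R_x(i) - R_y(i); compute d_i^2.
  (6-6)^2=0, (1-7)^2=36, (4-4)^2=0, (7-5)^2=4, (8-1)^2=49, (3-8)^2=25, (2-3)^2=1, (5-2)^2=9
sum(d^2) = 124.
Step 3: rho = 1 - 6*124 / (8*(8^2 - 1)) = 1 - 744/504 = -0.476190.
Step 4: Under H0, t = rho * sqrt((n-2)/(1-rho^2)) = -1.3265 ~ t(6).
Step 5: Two-sided p-value from the t-distribution with 6 df = 0.232936.
Step 6: alpha = 0.05. fail to reject H0.

rho = -0.4762, p = 0.232936, fail to reject H0 at alpha = 0.05.


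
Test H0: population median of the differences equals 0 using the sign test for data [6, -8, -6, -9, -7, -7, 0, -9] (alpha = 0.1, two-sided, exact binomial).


Step 1: Discard zero differences. Original n = 8; n_eff = number of nonzero differences = 7.
Nonzero differences (with sign): +6, -8, -6, -9, -7, -7, -9
Step 2: Count signs: positive = 1, negative = 6.
Step 3: Under H0: P(positive) = 0.5, so the number of positives S ~ Bin(7, 0.5).
Step 4: Two-sided exact p-value = sum of Bin(7,0.5) probabilities at or below the observed probability = 0.125000.
Step 5: alpha = 0.1. fail to reject H0.

n_eff = 7, pos = 1, neg = 6, p = 0.125000, fail to reject H0.


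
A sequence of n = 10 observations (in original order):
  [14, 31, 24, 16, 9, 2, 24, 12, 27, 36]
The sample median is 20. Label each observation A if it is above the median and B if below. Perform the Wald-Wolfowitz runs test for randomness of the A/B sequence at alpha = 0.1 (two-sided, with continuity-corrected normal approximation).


Step 1: Compute median = 20; label A = above, B = below.
Labels in order: BAABBBABAA  (n_A = 5, n_B = 5)
Step 2: Count runs R = 6.
Step 3: Under H0 (random ordering), E[R] = 2*n_A*n_B/(n_A+n_B) + 1 = 2*5*5/10 + 1 = 6.0000.
        Var[R] = 2*n_A*n_B*(2*n_A*n_B - n_A - n_B) / ((n_A+n_B)^2 * (n_A+n_B-1)) = 2000/900 = 2.2222.
        SD[R] = 1.4907.
Step 4: R = E[R], so z = 0 with no continuity correction.
Step 5: Two-sided p-value via normal approximation = 2*(1 - Phi(|z|)) = 1.000000.
Step 6: alpha = 0.1. fail to reject H0.

R = 6, z = 0.0000, p = 1.000000, fail to reject H0.


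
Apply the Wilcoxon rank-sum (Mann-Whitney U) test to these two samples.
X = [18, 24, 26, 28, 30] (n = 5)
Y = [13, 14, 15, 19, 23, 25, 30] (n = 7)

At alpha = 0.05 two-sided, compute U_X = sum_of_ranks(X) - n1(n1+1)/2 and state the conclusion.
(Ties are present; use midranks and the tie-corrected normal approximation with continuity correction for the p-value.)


Step 1: Combine and sort all 12 observations; assign midranks.
sorted (value, group): (13,Y), (14,Y), (15,Y), (18,X), (19,Y), (23,Y), (24,X), (25,Y), (26,X), (28,X), (30,X), (30,Y)
ranks: 13->1, 14->2, 15->3, 18->4, 19->5, 23->6, 24->7, 25->8, 26->9, 28->10, 30->11.5, 30->11.5
Step 2: Rank sum for X: R1 = 4 + 7 + 9 + 10 + 11.5 = 41.5.
Step 3: U_X = R1 - n1(n1+1)/2 = 41.5 - 5*6/2 = 41.5 - 15 = 26.5.
       U_Y = n1*n2 - U_X = 35 - 26.5 = 8.5.
Step 4: Ties are present, so use the tie-corrected normal approximation (with continuity correction) for the p-value.
Step 5: p-value = 0.166721; compare to alpha = 0.05. fail to reject H0.

U_X = 26.5, p = 0.166721, fail to reject H0 at alpha = 0.05.


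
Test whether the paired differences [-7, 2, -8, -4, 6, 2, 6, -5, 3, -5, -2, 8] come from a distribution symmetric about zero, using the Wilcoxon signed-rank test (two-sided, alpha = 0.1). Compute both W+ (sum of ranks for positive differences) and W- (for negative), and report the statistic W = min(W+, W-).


Step 1: Drop any zero differences (none here) and take |d_i|.
|d| = [7, 2, 8, 4, 6, 2, 6, 5, 3, 5, 2, 8]
Step 2: Midrank |d_i| (ties get averaged ranks).
ranks: |7|->10, |2|->2, |8|->11.5, |4|->5, |6|->8.5, |2|->2, |6|->8.5, |5|->6.5, |3|->4, |5|->6.5, |2|->2, |8|->11.5
Step 3: Attach original signs; sum ranks with positive sign and with negative sign.
W+ = 2 + 8.5 + 2 + 8.5 + 4 + 11.5 = 36.5
W- = 10 + 11.5 + 5 + 6.5 + 6.5 + 2 = 41.5
(Check: W+ + W- = 78 should equal n(n+1)/2 = 78.)
Step 4: Test statistic W = min(W+, W-) = 36.5.
Step 5: Ties in |d|, so use the tie-corrected normal approximation.
        E[W] = n(n+1)/4 = 12*13/4 = 39.
        Tie groups: |d|=2 (t=3), |d|=5 (t=2), |d|=6 (t=2), |d|=8 (t=2); sum(t^3 - t) = 42.
        Var[W] = n(n+1)(2n+1)/24 - sum(t^3-t)/48 = 3900/24 - 42/48 = 161.625.
        z = (W - E[W]) / sqrt(Var[W]) = (36.5 - 39) / 12.7132 = -0.1966.
        Two-sided p = 2*Phi(z) = 0.844104.
Step 6: alpha = 0.1. fail to reject H0.

W+ = 36.5, W- = 41.5, W = min = 36.5, p = 0.844104, fail to reject H0.


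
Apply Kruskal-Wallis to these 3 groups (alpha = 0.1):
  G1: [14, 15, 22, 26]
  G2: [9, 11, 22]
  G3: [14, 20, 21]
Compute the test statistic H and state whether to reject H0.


Step 1: Combine all N = 10 observations and assign midranks.
sorted (value, group, rank): (9,G2,1), (11,G2,2), (14,G1,3.5), (14,G3,3.5), (15,G1,5), (20,G3,6), (21,G3,7), (22,G1,8.5), (22,G2,8.5), (26,G1,10)
Step 2: Sum ranks within each group.
R_1 = 27 (n_1 = 4)
R_2 = 11.5 (n_2 = 3)
R_3 = 16.5 (n_3 = 3)
Step 3: H = 12/(N(N+1)) * sum(R_i^2/n_i) - 3(N+1)
     = 12/(10*11) * (27^2/4 + 11.5^2/3 + 16.5^2/3) - 3*11
     = 0.109091 * 317.083 - 33
     = 1.590909.
Step 4: Ties present; correction factor C = 1 - 12/(10^3 - 10) = 0.987879. Corrected H = 1.590909 / 0.987879 = 1.610429.
Step 5: Under H0, H ~ chi^2(2); p-value = 0.446992.
Step 6: alpha = 0.1. fail to reject H0.

H = 1.6104, df = 2, p = 0.446992, fail to reject H0.


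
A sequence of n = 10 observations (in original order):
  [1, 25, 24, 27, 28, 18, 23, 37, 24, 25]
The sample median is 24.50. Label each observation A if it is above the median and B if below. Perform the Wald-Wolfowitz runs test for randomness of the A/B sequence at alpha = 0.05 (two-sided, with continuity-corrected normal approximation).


Step 1: Compute median = 24.50; label A = above, B = below.
Labels in order: BABAABBABA  (n_A = 5, n_B = 5)
Step 2: Count runs R = 8.
Step 3: Under H0 (random ordering), E[R] = 2*n_A*n_B/(n_A+n_B) + 1 = 2*5*5/10 + 1 = 6.0000.
        Var[R] = 2*n_A*n_B*(2*n_A*n_B - n_A - n_B) / ((n_A+n_B)^2 * (n_A+n_B-1)) = 2000/900 = 2.2222.
        SD[R] = 1.4907.
Step 4: Continuity-corrected z = (R - 0.5 - E[R]) / SD[R] = (8 - 0.5 - 6.0000) / 1.4907 = 1.0062.
Step 5: Two-sided p-value via normal approximation = 2*(1 - Phi(|z|)) = 0.314305.
Step 6: alpha = 0.05. fail to reject H0.

R = 8, z = 1.0062, p = 0.314305, fail to reject H0.


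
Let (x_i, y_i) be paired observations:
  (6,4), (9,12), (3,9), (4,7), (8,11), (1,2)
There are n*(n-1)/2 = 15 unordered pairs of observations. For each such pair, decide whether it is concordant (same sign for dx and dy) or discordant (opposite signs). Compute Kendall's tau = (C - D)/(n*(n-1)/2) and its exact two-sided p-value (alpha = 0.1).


Step 1: Enumerate the 15 unordered pairs (i,j) with i<j and classify each by sign(x_j-x_i) * sign(y_j-y_i).
  (1,2):dx=+3,dy=+8->C; (1,3):dx=-3,dy=+5->D; (1,4):dx=-2,dy=+3->D; (1,5):dx=+2,dy=+7->C
  (1,6):dx=-5,dy=-2->C; (2,3):dx=-6,dy=-3->C; (2,4):dx=-5,dy=-5->C; (2,5):dx=-1,dy=-1->C
  (2,6):dx=-8,dy=-10->C; (3,4):dx=+1,dy=-2->D; (3,5):dx=+5,dy=+2->C; (3,6):dx=-2,dy=-7->C
  (4,5):dx=+4,dy=+4->C; (4,6):dx=-3,dy=-5->C; (5,6):dx=-7,dy=-9->C
Step 2: C = 12, D = 3, total pairs = 15.
Step 3: tau = (C - D)/(n(n-1)/2) = (12 - 3)/15 = 0.600000.
Step 4: Exact two-sided p-value (enumerate n! = 720 permutations of y under H0): p = 0.136111.
Step 5: alpha = 0.1. fail to reject H0.

tau_b = 0.6000 (C=12, D=3), p = 0.136111, fail to reject H0.


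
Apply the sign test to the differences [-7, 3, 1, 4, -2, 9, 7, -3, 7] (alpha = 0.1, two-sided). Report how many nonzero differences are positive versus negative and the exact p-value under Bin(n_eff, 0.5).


Step 1: Discard zero differences. Original n = 9; n_eff = number of nonzero differences = 9.
Nonzero differences (with sign): -7, +3, +1, +4, -2, +9, +7, -3, +7
Step 2: Count signs: positive = 6, negative = 3.
Step 3: Under H0: P(positive) = 0.5, so the number of positives S ~ Bin(9, 0.5).
Step 4: Two-sided exact p-value = sum of Bin(9,0.5) probabilities at or below the observed probability = 0.507812.
Step 5: alpha = 0.1. fail to reject H0.

n_eff = 9, pos = 6, neg = 3, p = 0.507812, fail to reject H0.


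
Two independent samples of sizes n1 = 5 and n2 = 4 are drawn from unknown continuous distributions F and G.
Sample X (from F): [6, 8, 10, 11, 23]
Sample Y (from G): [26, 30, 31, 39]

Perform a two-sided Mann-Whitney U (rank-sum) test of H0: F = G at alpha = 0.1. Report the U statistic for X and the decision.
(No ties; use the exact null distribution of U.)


Step 1: Combine and sort all 9 observations; assign midranks.
sorted (value, group): (6,X), (8,X), (10,X), (11,X), (23,X), (26,Y), (30,Y), (31,Y), (39,Y)
ranks: 6->1, 8->2, 10->3, 11->4, 23->5, 26->6, 30->7, 31->8, 39->9
Step 2: Rank sum for X: R1 = 1 + 2 + 3 + 4 + 5 = 15.
Step 3: U_X = R1 - n1(n1+1)/2 = 15 - 5*6/2 = 15 - 15 = 0.
       U_Y = n1*n2 - U_X = 20 - 0 = 20.
Step 4: No ties, so the exact null distribution of U (based on enumerating the C(9,5) = 126 equally likely rank assignments) gives the two-sided p-value.
Step 5: p-value = 0.015873; compare to alpha = 0.1. reject H0.

U_X = 0, p = 0.015873, reject H0 at alpha = 0.1.


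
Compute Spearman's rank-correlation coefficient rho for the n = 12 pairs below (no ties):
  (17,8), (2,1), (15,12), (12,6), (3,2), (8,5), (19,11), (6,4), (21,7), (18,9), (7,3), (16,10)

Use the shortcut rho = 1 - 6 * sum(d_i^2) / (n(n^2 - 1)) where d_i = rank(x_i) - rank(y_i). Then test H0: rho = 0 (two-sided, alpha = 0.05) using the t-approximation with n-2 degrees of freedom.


Step 1: Rank x and y separately (midranks; no ties here).
rank(x): 17->9, 2->1, 15->7, 12->6, 3->2, 8->5, 19->11, 6->3, 21->12, 18->10, 7->4, 16->8
rank(y): 8->8, 1->1, 12->12, 6->6, 2->2, 5->5, 11->11, 4->4, 7->7, 9->9, 3->3, 10->10
Step 2: d_i = R_x(i) - R_y(i); compute d_i^2.
  (9-8)^2=1, (1-1)^2=0, (7-12)^2=25, (6-6)^2=0, (2-2)^2=0, (5-5)^2=0, (11-11)^2=0, (3-4)^2=1, (12-7)^2=25, (10-9)^2=1, (4-3)^2=1, (8-10)^2=4
sum(d^2) = 58.
Step 3: rho = 1 - 6*58 / (12*(12^2 - 1)) = 1 - 348/1716 = 0.797203.
Step 4: Under H0, t = rho * sqrt((n-2)/(1-rho^2)) = 4.1758 ~ t(10).
Step 5: Two-sided p-value from the t-distribution with 10 df = 0.001900.
Step 6: alpha = 0.05. reject H0.

rho = 0.7972, p = 0.001900, reject H0 at alpha = 0.05.


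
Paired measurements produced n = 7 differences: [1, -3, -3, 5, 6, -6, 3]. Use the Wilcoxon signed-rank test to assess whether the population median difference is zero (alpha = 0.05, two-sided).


Step 1: Drop any zero differences (none here) and take |d_i|.
|d| = [1, 3, 3, 5, 6, 6, 3]
Step 2: Midrank |d_i| (ties get averaged ranks).
ranks: |1|->1, |3|->3, |3|->3, |5|->5, |6|->6.5, |6|->6.5, |3|->3
Step 3: Attach original signs; sum ranks with positive sign and with negative sign.
W+ = 1 + 5 + 6.5 + 3 = 15.5
W- = 3 + 3 + 6.5 = 12.5
(Check: W+ + W- = 28 should equal n(n+1)/2 = 28.)
Step 4: Test statistic W = min(W+, W-) = 12.5.
Step 5: Ties in |d|, so use the tie-corrected normal approximation.
        E[W] = n(n+1)/4 = 7*8/4 = 14.
        Tie groups: |d|=3 (t=3), |d|=6 (t=2); sum(t^3 - t) = 30.
        Var[W] = n(n+1)(2n+1)/24 - sum(t^3-t)/48 = 840/24 - 30/48 = 34.375.
        z = (W - E[W]) / sqrt(Var[W]) = (12.5 - 14) / 5.8630 = -0.2558.
        Two-sided p = 2*Phi(z) = 0.798074.
Step 6: alpha = 0.05. fail to reject H0.

W+ = 15.5, W- = 12.5, W = min = 12.5, p = 0.798074, fail to reject H0.


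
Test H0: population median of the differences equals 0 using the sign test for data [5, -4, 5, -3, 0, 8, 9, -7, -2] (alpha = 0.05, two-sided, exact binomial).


Step 1: Discard zero differences. Original n = 9; n_eff = number of nonzero differences = 8.
Nonzero differences (with sign): +5, -4, +5, -3, +8, +9, -7, -2
Step 2: Count signs: positive = 4, negative = 4.
Step 3: Under H0: P(positive) = 0.5, so the number of positives S ~ Bin(8, 0.5).
Step 4: Two-sided exact p-value = sum of Bin(8,0.5) probabilities at or below the observed probability = 1.000000.
Step 5: alpha = 0.05. fail to reject H0.

n_eff = 8, pos = 4, neg = 4, p = 1.000000, fail to reject H0.


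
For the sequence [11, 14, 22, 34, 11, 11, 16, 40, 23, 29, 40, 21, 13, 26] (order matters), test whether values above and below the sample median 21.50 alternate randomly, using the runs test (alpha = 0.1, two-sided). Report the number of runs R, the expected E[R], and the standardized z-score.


Step 1: Compute median = 21.50; label A = above, B = below.
Labels in order: BBAABBBAAAABBA  (n_A = 7, n_B = 7)
Step 2: Count runs R = 6.
Step 3: Under H0 (random ordering), E[R] = 2*n_A*n_B/(n_A+n_B) + 1 = 2*7*7/14 + 1 = 8.0000.
        Var[R] = 2*n_A*n_B*(2*n_A*n_B - n_A - n_B) / ((n_A+n_B)^2 * (n_A+n_B-1)) = 8232/2548 = 3.2308.
        SD[R] = 1.7974.
Step 4: Continuity-corrected z = (R + 0.5 - E[R]) / SD[R] = (6 + 0.5 - 8.0000) / 1.7974 = -0.8345.
Step 5: Two-sided p-value via normal approximation = 2*(1 - Phi(|z|)) = 0.403986.
Step 6: alpha = 0.1. fail to reject H0.

R = 6, z = -0.8345, p = 0.403986, fail to reject H0.


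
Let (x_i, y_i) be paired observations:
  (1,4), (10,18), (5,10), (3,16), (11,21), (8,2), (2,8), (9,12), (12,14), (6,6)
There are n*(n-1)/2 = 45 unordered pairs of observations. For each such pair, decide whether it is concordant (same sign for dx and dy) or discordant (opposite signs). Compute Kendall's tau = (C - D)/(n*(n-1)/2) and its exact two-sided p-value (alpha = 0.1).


Step 1: Enumerate the 45 unordered pairs (i,j) with i<j and classify each by sign(x_j-x_i) * sign(y_j-y_i).
  (1,2):dx=+9,dy=+14->C; (1,3):dx=+4,dy=+6->C; (1,4):dx=+2,dy=+12->C; (1,5):dx=+10,dy=+17->C
  (1,6):dx=+7,dy=-2->D; (1,7):dx=+1,dy=+4->C; (1,8):dx=+8,dy=+8->C; (1,9):dx=+11,dy=+10->C
  (1,10):dx=+5,dy=+2->C; (2,3):dx=-5,dy=-8->C; (2,4):dx=-7,dy=-2->C; (2,5):dx=+1,dy=+3->C
  (2,6):dx=-2,dy=-16->C; (2,7):dx=-8,dy=-10->C; (2,8):dx=-1,dy=-6->C; (2,9):dx=+2,dy=-4->D
  (2,10):dx=-4,dy=-12->C; (3,4):dx=-2,dy=+6->D; (3,5):dx=+6,dy=+11->C; (3,6):dx=+3,dy=-8->D
  (3,7):dx=-3,dy=-2->C; (3,8):dx=+4,dy=+2->C; (3,9):dx=+7,dy=+4->C; (3,10):dx=+1,dy=-4->D
  (4,5):dx=+8,dy=+5->C; (4,6):dx=+5,dy=-14->D; (4,7):dx=-1,dy=-8->C; (4,8):dx=+6,dy=-4->D
  (4,9):dx=+9,dy=-2->D; (4,10):dx=+3,dy=-10->D; (5,6):dx=-3,dy=-19->C; (5,7):dx=-9,dy=-13->C
  (5,8):dx=-2,dy=-9->C; (5,9):dx=+1,dy=-7->D; (5,10):dx=-5,dy=-15->C; (6,7):dx=-6,dy=+6->D
  (6,8):dx=+1,dy=+10->C; (6,9):dx=+4,dy=+12->C; (6,10):dx=-2,dy=+4->D; (7,8):dx=+7,dy=+4->C
  (7,9):dx=+10,dy=+6->C; (7,10):dx=+4,dy=-2->D; (8,9):dx=+3,dy=+2->C; (8,10):dx=-3,dy=-6->C
  (9,10):dx=-6,dy=-8->C
Step 2: C = 32, D = 13, total pairs = 45.
Step 3: tau = (C - D)/(n(n-1)/2) = (32 - 13)/45 = 0.422222.
Step 4: Exact two-sided p-value (enumerate n! = 3628800 permutations of y under H0): p = 0.108313.
Step 5: alpha = 0.1. fail to reject H0.

tau_b = 0.4222 (C=32, D=13), p = 0.108313, fail to reject H0.


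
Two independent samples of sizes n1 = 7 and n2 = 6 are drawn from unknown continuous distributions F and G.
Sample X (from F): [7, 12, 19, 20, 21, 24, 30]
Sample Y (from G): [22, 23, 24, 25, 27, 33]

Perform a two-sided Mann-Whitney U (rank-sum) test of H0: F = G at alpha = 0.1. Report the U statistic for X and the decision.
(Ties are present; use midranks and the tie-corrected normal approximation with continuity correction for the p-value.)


Step 1: Combine and sort all 13 observations; assign midranks.
sorted (value, group): (7,X), (12,X), (19,X), (20,X), (21,X), (22,Y), (23,Y), (24,X), (24,Y), (25,Y), (27,Y), (30,X), (33,Y)
ranks: 7->1, 12->2, 19->3, 20->4, 21->5, 22->6, 23->7, 24->8.5, 24->8.5, 25->10, 27->11, 30->12, 33->13
Step 2: Rank sum for X: R1 = 1 + 2 + 3 + 4 + 5 + 8.5 + 12 = 35.5.
Step 3: U_X = R1 - n1(n1+1)/2 = 35.5 - 7*8/2 = 35.5 - 28 = 7.5.
       U_Y = n1*n2 - U_X = 42 - 7.5 = 34.5.
Step 4: Ties are present, so use the tie-corrected normal approximation (with continuity correction) for the p-value.
Step 5: p-value = 0.062928; compare to alpha = 0.1. reject H0.

U_X = 7.5, p = 0.062928, reject H0 at alpha = 0.1.


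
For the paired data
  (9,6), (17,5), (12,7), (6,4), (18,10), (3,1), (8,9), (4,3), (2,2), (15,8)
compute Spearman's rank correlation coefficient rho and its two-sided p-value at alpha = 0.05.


Step 1: Rank x and y separately (midranks; no ties here).
rank(x): 9->6, 17->9, 12->7, 6->4, 18->10, 3->2, 8->5, 4->3, 2->1, 15->8
rank(y): 6->6, 5->5, 7->7, 4->4, 10->10, 1->1, 9->9, 3->3, 2->2, 8->8
Step 2: d_i = R_x(i) - R_y(i); compute d_i^2.
  (6-6)^2=0, (9-5)^2=16, (7-7)^2=0, (4-4)^2=0, (10-10)^2=0, (2-1)^2=1, (5-9)^2=16, (3-3)^2=0, (1-2)^2=1, (8-8)^2=0
sum(d^2) = 34.
Step 3: rho = 1 - 6*34 / (10*(10^2 - 1)) = 1 - 204/990 = 0.793939.
Step 4: Under H0, t = rho * sqrt((n-2)/(1-rho^2)) = 3.6934 ~ t(8).
Step 5: Two-sided p-value from the t-distribution with 8 df = 0.006100.
Step 6: alpha = 0.05. reject H0.

rho = 0.7939, p = 0.006100, reject H0 at alpha = 0.05.


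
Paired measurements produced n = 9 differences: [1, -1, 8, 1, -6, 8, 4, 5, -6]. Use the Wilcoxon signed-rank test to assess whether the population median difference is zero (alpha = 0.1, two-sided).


Step 1: Drop any zero differences (none here) and take |d_i|.
|d| = [1, 1, 8, 1, 6, 8, 4, 5, 6]
Step 2: Midrank |d_i| (ties get averaged ranks).
ranks: |1|->2, |1|->2, |8|->8.5, |1|->2, |6|->6.5, |8|->8.5, |4|->4, |5|->5, |6|->6.5
Step 3: Attach original signs; sum ranks with positive sign and with negative sign.
W+ = 2 + 8.5 + 2 + 8.5 + 4 + 5 = 30
W- = 2 + 6.5 + 6.5 = 15
(Check: W+ + W- = 45 should equal n(n+1)/2 = 45.)
Step 4: Test statistic W = min(W+, W-) = 15.
Step 5: Ties in |d|, so use the tie-corrected normal approximation.
        E[W] = n(n+1)/4 = 9*10/4 = 22.5.
        Tie groups: |d|=1 (t=3), |d|=6 (t=2), |d|=8 (t=2); sum(t^3 - t) = 36.
        Var[W] = n(n+1)(2n+1)/24 - sum(t^3-t)/48 = 1710/24 - 36/48 = 70.5.
        z = (W - E[W]) / sqrt(Var[W]) = (15 - 22.5) / 8.3964 = -0.8932.
        Two-sided p = 2*Phi(z) = 0.371730.
Step 6: alpha = 0.1. fail to reject H0.

W+ = 30, W- = 15, W = min = 15, p = 0.371730, fail to reject H0.


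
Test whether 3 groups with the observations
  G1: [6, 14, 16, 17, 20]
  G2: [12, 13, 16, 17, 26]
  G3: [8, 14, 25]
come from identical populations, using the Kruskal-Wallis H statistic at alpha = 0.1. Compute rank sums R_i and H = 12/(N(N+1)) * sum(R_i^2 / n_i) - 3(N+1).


Step 1: Combine all N = 13 observations and assign midranks.
sorted (value, group, rank): (6,G1,1), (8,G3,2), (12,G2,3), (13,G2,4), (14,G1,5.5), (14,G3,5.5), (16,G1,7.5), (16,G2,7.5), (17,G1,9.5), (17,G2,9.5), (20,G1,11), (25,G3,12), (26,G2,13)
Step 2: Sum ranks within each group.
R_1 = 34.5 (n_1 = 5)
R_2 = 37 (n_2 = 5)
R_3 = 19.5 (n_3 = 3)
Step 3: H = 12/(N(N+1)) * sum(R_i^2/n_i) - 3(N+1)
     = 12/(13*14) * (34.5^2/5 + 37^2/5 + 19.5^2/3) - 3*14
     = 0.065934 * 638.6 - 42
     = 0.105495.
Step 4: Ties present; correction factor C = 1 - 18/(13^3 - 13) = 0.991758. Corrected H = 0.105495 / 0.991758 = 0.106371.
Step 5: Under H0, H ~ chi^2(2); p-value = 0.948204.
Step 6: alpha = 0.1. fail to reject H0.

H = 0.1064, df = 2, p = 0.948204, fail to reject H0.


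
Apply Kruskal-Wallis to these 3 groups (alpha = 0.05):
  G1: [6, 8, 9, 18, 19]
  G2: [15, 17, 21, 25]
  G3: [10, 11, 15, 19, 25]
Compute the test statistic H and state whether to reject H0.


Step 1: Combine all N = 14 observations and assign midranks.
sorted (value, group, rank): (6,G1,1), (8,G1,2), (9,G1,3), (10,G3,4), (11,G3,5), (15,G2,6.5), (15,G3,6.5), (17,G2,8), (18,G1,9), (19,G1,10.5), (19,G3,10.5), (21,G2,12), (25,G2,13.5), (25,G3,13.5)
Step 2: Sum ranks within each group.
R_1 = 25.5 (n_1 = 5)
R_2 = 40 (n_2 = 4)
R_3 = 39.5 (n_3 = 5)
Step 3: H = 12/(N(N+1)) * sum(R_i^2/n_i) - 3(N+1)
     = 12/(14*15) * (25.5^2/5 + 40^2/4 + 39.5^2/5) - 3*15
     = 0.057143 * 842.1 - 45
     = 3.120000.
Step 4: Ties present; correction factor C = 1 - 18/(14^3 - 14) = 0.993407. Corrected H = 3.120000 / 0.993407 = 3.140708.
Step 5: Under H0, H ~ chi^2(2); p-value = 0.207972.
Step 6: alpha = 0.05. fail to reject H0.

H = 3.1407, df = 2, p = 0.207972, fail to reject H0.


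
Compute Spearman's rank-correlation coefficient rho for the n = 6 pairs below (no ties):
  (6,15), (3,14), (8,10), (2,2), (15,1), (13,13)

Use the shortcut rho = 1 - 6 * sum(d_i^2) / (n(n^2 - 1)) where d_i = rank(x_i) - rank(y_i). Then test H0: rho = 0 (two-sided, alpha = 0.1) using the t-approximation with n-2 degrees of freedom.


Step 1: Rank x and y separately (midranks; no ties here).
rank(x): 6->3, 3->2, 8->4, 2->1, 15->6, 13->5
rank(y): 15->6, 14->5, 10->3, 2->2, 1->1, 13->4
Step 2: d_i = R_x(i) - R_y(i); compute d_i^2.
  (3-6)^2=9, (2-5)^2=9, (4-3)^2=1, (1-2)^2=1, (6-1)^2=25, (5-4)^2=1
sum(d^2) = 46.
Step 3: rho = 1 - 6*46 / (6*(6^2 - 1)) = 1 - 276/210 = -0.314286.
Step 4: Under H0, t = rho * sqrt((n-2)/(1-rho^2)) = -0.6621 ~ t(4).
Step 5: Two-sided p-value from the t-distribution with 4 df = 0.544093.
Step 6: alpha = 0.1. fail to reject H0.

rho = -0.3143, p = 0.544093, fail to reject H0 at alpha = 0.1.


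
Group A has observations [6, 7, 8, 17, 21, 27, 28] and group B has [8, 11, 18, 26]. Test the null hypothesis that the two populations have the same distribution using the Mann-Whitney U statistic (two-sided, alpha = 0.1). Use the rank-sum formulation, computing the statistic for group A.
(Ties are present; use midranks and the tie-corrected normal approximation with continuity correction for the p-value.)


Step 1: Combine and sort all 11 observations; assign midranks.
sorted (value, group): (6,X), (7,X), (8,X), (8,Y), (11,Y), (17,X), (18,Y), (21,X), (26,Y), (27,X), (28,X)
ranks: 6->1, 7->2, 8->3.5, 8->3.5, 11->5, 17->6, 18->7, 21->8, 26->9, 27->10, 28->11
Step 2: Rank sum for X: R1 = 1 + 2 + 3.5 + 6 + 8 + 10 + 11 = 41.5.
Step 3: U_X = R1 - n1(n1+1)/2 = 41.5 - 7*8/2 = 41.5 - 28 = 13.5.
       U_Y = n1*n2 - U_X = 28 - 13.5 = 14.5.
Step 4: Ties are present, so use the tie-corrected normal approximation (with continuity correction) for the p-value.
Step 5: p-value = 1.000000; compare to alpha = 0.1. fail to reject H0.

U_X = 13.5, p = 1.000000, fail to reject H0 at alpha = 0.1.


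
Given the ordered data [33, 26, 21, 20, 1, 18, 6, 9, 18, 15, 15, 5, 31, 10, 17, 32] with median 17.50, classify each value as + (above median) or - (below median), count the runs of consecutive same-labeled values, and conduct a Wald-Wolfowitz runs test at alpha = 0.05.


Step 1: Compute median = 17.50; label A = above, B = below.
Labels in order: AAAABABBABBBABBA  (n_A = 8, n_B = 8)
Step 2: Count runs R = 9.
Step 3: Under H0 (random ordering), E[R] = 2*n_A*n_B/(n_A+n_B) + 1 = 2*8*8/16 + 1 = 9.0000.
        Var[R] = 2*n_A*n_B*(2*n_A*n_B - n_A - n_B) / ((n_A+n_B)^2 * (n_A+n_B-1)) = 14336/3840 = 3.7333.
        SD[R] = 1.9322.
Step 4: R = E[R], so z = 0 with no continuity correction.
Step 5: Two-sided p-value via normal approximation = 2*(1 - Phi(|z|)) = 1.000000.
Step 6: alpha = 0.05. fail to reject H0.

R = 9, z = 0.0000, p = 1.000000, fail to reject H0.


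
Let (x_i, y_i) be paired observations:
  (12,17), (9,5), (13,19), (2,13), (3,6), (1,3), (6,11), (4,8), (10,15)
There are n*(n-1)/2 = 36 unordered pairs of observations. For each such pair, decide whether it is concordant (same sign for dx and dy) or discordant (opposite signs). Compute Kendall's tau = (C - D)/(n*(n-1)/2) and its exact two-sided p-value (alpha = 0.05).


Step 1: Enumerate the 36 unordered pairs (i,j) with i<j and classify each by sign(x_j-x_i) * sign(y_j-y_i).
  (1,2):dx=-3,dy=-12->C; (1,3):dx=+1,dy=+2->C; (1,4):dx=-10,dy=-4->C; (1,5):dx=-9,dy=-11->C
  (1,6):dx=-11,dy=-14->C; (1,7):dx=-6,dy=-6->C; (1,8):dx=-8,dy=-9->C; (1,9):dx=-2,dy=-2->C
  (2,3):dx=+4,dy=+14->C; (2,4):dx=-7,dy=+8->D; (2,5):dx=-6,dy=+1->D; (2,6):dx=-8,dy=-2->C
  (2,7):dx=-3,dy=+6->D; (2,8):dx=-5,dy=+3->D; (2,9):dx=+1,dy=+10->C; (3,4):dx=-11,dy=-6->C
  (3,5):dx=-10,dy=-13->C; (3,6):dx=-12,dy=-16->C; (3,7):dx=-7,dy=-8->C; (3,8):dx=-9,dy=-11->C
  (3,9):dx=-3,dy=-4->C; (4,5):dx=+1,dy=-7->D; (4,6):dx=-1,dy=-10->C; (4,7):dx=+4,dy=-2->D
  (4,8):dx=+2,dy=-5->D; (4,9):dx=+8,dy=+2->C; (5,6):dx=-2,dy=-3->C; (5,7):dx=+3,dy=+5->C
  (5,8):dx=+1,dy=+2->C; (5,9):dx=+7,dy=+9->C; (6,7):dx=+5,dy=+8->C; (6,8):dx=+3,dy=+5->C
  (6,9):dx=+9,dy=+12->C; (7,8):dx=-2,dy=-3->C; (7,9):dx=+4,dy=+4->C; (8,9):dx=+6,dy=+7->C
Step 2: C = 29, D = 7, total pairs = 36.
Step 3: tau = (C - D)/(n(n-1)/2) = (29 - 7)/36 = 0.611111.
Step 4: Exact two-sided p-value (enumerate n! = 362880 permutations of y under H0): p = 0.024741.
Step 5: alpha = 0.05. reject H0.

tau_b = 0.6111 (C=29, D=7), p = 0.024741, reject H0.


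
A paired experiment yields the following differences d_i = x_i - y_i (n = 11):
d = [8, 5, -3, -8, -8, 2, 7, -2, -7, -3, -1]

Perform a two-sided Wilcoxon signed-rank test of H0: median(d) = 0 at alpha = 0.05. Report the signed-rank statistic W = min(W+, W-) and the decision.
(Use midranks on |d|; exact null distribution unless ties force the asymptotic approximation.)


Step 1: Drop any zero differences (none here) and take |d_i|.
|d| = [8, 5, 3, 8, 8, 2, 7, 2, 7, 3, 1]
Step 2: Midrank |d_i| (ties get averaged ranks).
ranks: |8|->10, |5|->6, |3|->4.5, |8|->10, |8|->10, |2|->2.5, |7|->7.5, |2|->2.5, |7|->7.5, |3|->4.5, |1|->1
Step 3: Attach original signs; sum ranks with positive sign and with negative sign.
W+ = 10 + 6 + 2.5 + 7.5 = 26
W- = 4.5 + 10 + 10 + 2.5 + 7.5 + 4.5 + 1 = 40
(Check: W+ + W- = 66 should equal n(n+1)/2 = 66.)
Step 4: Test statistic W = min(W+, W-) = 26.
Step 5: Ties in |d|, so use the tie-corrected normal approximation.
        E[W] = n(n+1)/4 = 11*12/4 = 33.
        Tie groups: |d|=2 (t=2), |d|=3 (t=2), |d|=7 (t=2), |d|=8 (t=3); sum(t^3 - t) = 42.
        Var[W] = n(n+1)(2n+1)/24 - sum(t^3-t)/48 = 3036/24 - 42/48 = 125.625.
        z = (W - E[W]) / sqrt(Var[W]) = (26 - 33) / 11.2083 = -0.6245.
        Two-sided p = 2*Phi(z) = 0.532273.
Step 6: alpha = 0.05. fail to reject H0.

W+ = 26, W- = 40, W = min = 26, p = 0.532273, fail to reject H0.


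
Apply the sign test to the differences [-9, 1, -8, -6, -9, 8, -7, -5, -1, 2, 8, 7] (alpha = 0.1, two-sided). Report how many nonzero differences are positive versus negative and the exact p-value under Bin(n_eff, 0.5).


Step 1: Discard zero differences. Original n = 12; n_eff = number of nonzero differences = 12.
Nonzero differences (with sign): -9, +1, -8, -6, -9, +8, -7, -5, -1, +2, +8, +7
Step 2: Count signs: positive = 5, negative = 7.
Step 3: Under H0: P(positive) = 0.5, so the number of positives S ~ Bin(12, 0.5).
Step 4: Two-sided exact p-value = sum of Bin(12,0.5) probabilities at or below the observed probability = 0.774414.
Step 5: alpha = 0.1. fail to reject H0.

n_eff = 12, pos = 5, neg = 7, p = 0.774414, fail to reject H0.


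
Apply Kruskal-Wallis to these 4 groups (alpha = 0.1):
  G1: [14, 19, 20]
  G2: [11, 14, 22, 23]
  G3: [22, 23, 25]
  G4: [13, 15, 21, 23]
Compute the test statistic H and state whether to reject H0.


Step 1: Combine all N = 14 observations and assign midranks.
sorted (value, group, rank): (11,G2,1), (13,G4,2), (14,G1,3.5), (14,G2,3.5), (15,G4,5), (19,G1,6), (20,G1,7), (21,G4,8), (22,G2,9.5), (22,G3,9.5), (23,G2,12), (23,G3,12), (23,G4,12), (25,G3,14)
Step 2: Sum ranks within each group.
R_1 = 16.5 (n_1 = 3)
R_2 = 26 (n_2 = 4)
R_3 = 35.5 (n_3 = 3)
R_4 = 27 (n_4 = 4)
Step 3: H = 12/(N(N+1)) * sum(R_i^2/n_i) - 3(N+1)
     = 12/(14*15) * (16.5^2/3 + 26^2/4 + 35.5^2/3 + 27^2/4) - 3*15
     = 0.057143 * 862.083 - 45
     = 4.261905.
Step 4: Ties present; correction factor C = 1 - 36/(14^3 - 14) = 0.986813. Corrected H = 4.261905 / 0.986813 = 4.318857.
Step 5: Under H0, H ~ chi^2(3); p-value = 0.229028.
Step 6: alpha = 0.1. fail to reject H0.

H = 4.3189, df = 3, p = 0.229028, fail to reject H0.


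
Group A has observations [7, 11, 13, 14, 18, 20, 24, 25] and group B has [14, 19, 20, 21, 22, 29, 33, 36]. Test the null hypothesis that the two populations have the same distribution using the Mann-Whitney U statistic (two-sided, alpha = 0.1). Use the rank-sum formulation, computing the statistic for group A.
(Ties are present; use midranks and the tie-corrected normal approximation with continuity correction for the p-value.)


Step 1: Combine and sort all 16 observations; assign midranks.
sorted (value, group): (7,X), (11,X), (13,X), (14,X), (14,Y), (18,X), (19,Y), (20,X), (20,Y), (21,Y), (22,Y), (24,X), (25,X), (29,Y), (33,Y), (36,Y)
ranks: 7->1, 11->2, 13->3, 14->4.5, 14->4.5, 18->6, 19->7, 20->8.5, 20->8.5, 21->10, 22->11, 24->12, 25->13, 29->14, 33->15, 36->16
Step 2: Rank sum for X: R1 = 1 + 2 + 3 + 4.5 + 6 + 8.5 + 12 + 13 = 50.
Step 3: U_X = R1 - n1(n1+1)/2 = 50 - 8*9/2 = 50 - 36 = 14.
       U_Y = n1*n2 - U_X = 64 - 14 = 50.
Step 4: Ties are present, so use the tie-corrected normal approximation (with continuity correction) for the p-value.
Step 5: p-value = 0.065684; compare to alpha = 0.1. reject H0.

U_X = 14, p = 0.065684, reject H0 at alpha = 0.1.
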